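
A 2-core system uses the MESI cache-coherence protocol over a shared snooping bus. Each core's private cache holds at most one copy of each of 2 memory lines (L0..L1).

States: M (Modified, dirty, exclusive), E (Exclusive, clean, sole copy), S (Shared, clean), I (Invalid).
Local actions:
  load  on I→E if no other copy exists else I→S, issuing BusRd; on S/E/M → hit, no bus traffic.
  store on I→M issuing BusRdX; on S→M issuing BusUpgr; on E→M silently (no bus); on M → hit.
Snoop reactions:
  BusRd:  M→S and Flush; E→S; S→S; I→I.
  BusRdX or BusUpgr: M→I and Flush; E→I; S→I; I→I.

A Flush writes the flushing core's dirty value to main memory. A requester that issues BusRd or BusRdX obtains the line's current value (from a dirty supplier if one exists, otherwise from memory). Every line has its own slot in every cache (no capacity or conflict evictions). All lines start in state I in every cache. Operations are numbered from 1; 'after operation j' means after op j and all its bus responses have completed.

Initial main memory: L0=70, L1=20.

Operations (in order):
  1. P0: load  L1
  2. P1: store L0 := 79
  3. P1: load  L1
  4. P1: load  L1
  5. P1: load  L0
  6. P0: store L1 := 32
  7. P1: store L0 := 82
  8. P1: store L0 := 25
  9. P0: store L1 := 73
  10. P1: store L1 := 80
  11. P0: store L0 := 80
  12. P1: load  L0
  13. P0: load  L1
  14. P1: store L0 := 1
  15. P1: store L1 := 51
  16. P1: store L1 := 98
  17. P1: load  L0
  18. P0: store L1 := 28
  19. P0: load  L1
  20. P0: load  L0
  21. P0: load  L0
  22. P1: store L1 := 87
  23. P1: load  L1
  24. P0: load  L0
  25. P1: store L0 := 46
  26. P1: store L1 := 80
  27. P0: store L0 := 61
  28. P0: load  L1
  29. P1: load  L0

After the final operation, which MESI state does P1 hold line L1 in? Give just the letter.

state = S

  op1 P0: load  L1 → E/I on L1; bus BusRd; mem=20
  op2 P1: store L0 := 79 → I/M on L0; bus BusRdX; mem=70
  op3 P1: load  L1 → S/S on L1; bus BusRd; mem=20
  op4 P1: load  L1 → S/S on L1; bus (none); mem=20
  op5 P1: load  L0 → I/M on L0; bus (none); mem=70
  op6 P0: store L1 := 32 → M/I on L1; bus BusUpgr; mem=20
  op7 P1: store L0 := 82 → I/M on L0; bus (none); mem=70
  op8 P1: store L0 := 25 → I/M on L0; bus (none); mem=70
  op9 P0: store L1 := 73 → M/I on L1; bus (none); mem=20
  op10 P1: store L1 := 80 → I/M on L1; bus BusRdX Flush; mem=73
  op11 P0: store L0 := 80 → M/I on L0; bus BusRdX Flush; mem=25
  op12 P1: load  L0 → S/S on L0; bus BusRd Flush; mem=80
  op13 P0: load  L1 → S/S on L1; bus BusRd Flush; mem=80
  op14 P1: store L0 := 1 → I/M on L0; bus BusUpgr; mem=80
  op15 P1: store L1 := 51 → I/M on L1; bus BusUpgr; mem=80
  op16 P1: store L1 := 98 → I/M on L1; bus (none); mem=80
  op17 P1: load  L0 → I/M on L0; bus (none); mem=80
  op18 P0: store L1 := 28 → M/I on L1; bus BusRdX Flush; mem=98
  op19 P0: load  L1 → M/I on L1; bus (none); mem=98
  op20 P0: load  L0 → S/S on L0; bus BusRd Flush; mem=1
  op21 P0: load  L0 → S/S on L0; bus (none); mem=1
  op22 P1: store L1 := 87 → I/M on L1; bus BusRdX Flush; mem=28
  op23 P1: load  L1 → I/M on L1; bus (none); mem=28
  op24 P0: load  L0 → S/S on L0; bus (none); mem=1
  op25 P1: store L0 := 46 → I/M on L0; bus BusUpgr; mem=1
  op26 P1: store L1 := 80 → I/M on L1; bus (none); mem=28
  op27 P0: store L0 := 61 → M/I on L0; bus BusRdX Flush; mem=46
  op28 P0: load  L1 → S/S on L1; bus BusRd Flush; mem=80
  op29 P1: load  L0 → S/S on L0; bus BusRd Flush; mem=61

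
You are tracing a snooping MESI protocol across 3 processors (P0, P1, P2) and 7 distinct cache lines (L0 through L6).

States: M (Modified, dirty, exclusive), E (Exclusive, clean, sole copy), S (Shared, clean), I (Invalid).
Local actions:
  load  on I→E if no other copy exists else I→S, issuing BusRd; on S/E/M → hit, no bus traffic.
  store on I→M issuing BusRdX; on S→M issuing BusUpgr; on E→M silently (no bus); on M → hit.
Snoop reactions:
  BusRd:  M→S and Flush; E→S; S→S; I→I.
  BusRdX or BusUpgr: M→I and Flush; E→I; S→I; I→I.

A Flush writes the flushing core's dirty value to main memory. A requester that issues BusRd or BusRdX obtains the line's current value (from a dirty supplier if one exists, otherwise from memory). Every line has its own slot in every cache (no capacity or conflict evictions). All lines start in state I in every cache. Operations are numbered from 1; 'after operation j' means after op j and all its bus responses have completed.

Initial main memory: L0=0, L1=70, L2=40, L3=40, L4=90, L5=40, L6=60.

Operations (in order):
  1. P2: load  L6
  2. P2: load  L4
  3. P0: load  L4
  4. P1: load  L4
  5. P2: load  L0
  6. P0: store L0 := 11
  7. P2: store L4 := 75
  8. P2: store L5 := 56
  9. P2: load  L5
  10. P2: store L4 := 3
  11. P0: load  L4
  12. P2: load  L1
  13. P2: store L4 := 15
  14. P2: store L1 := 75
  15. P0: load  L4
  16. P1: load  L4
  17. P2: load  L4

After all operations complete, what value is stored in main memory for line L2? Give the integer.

memory[L2] = 40

  op1 P2: load  L6 → I/I/E on L6; bus BusRd; mem=60
  op2 P2: load  L4 → I/I/E on L4; bus BusRd; mem=90
  op3 P0: load  L4 → S/I/S on L4; bus BusRd; mem=90
  op4 P1: load  L4 → S/S/S on L4; bus BusRd; mem=90
  op5 P2: load  L0 → I/I/E on L0; bus BusRd; mem=0
  op6 P0: store L0 := 11 → M/I/I on L0; bus BusRdX; mem=0
  op7 P2: store L4 := 75 → I/I/M on L4; bus BusUpgr; mem=90
  op8 P2: store L5 := 56 → I/I/M on L5; bus BusRdX; mem=40
  op9 P2: load  L5 → I/I/M on L5; bus (none); mem=40
  op10 P2: store L4 := 3 → I/I/M on L4; bus (none); mem=90
  op11 P0: load  L4 → S/I/S on L4; bus BusRd Flush; mem=3
  op12 P2: load  L1 → I/I/E on L1; bus BusRd; mem=70
  op13 P2: store L4 := 15 → I/I/M on L4; bus BusUpgr; mem=3
  op14 P2: store L1 := 75 → I/I/M on L1; bus (none); mem=70
  op15 P0: load  L4 → S/I/S on L4; bus BusRd Flush; mem=15
  op16 P1: load  L4 → S/S/S on L4; bus BusRd; mem=15
  op17 P2: load  L4 → S/S/S on L4; bus (none); mem=15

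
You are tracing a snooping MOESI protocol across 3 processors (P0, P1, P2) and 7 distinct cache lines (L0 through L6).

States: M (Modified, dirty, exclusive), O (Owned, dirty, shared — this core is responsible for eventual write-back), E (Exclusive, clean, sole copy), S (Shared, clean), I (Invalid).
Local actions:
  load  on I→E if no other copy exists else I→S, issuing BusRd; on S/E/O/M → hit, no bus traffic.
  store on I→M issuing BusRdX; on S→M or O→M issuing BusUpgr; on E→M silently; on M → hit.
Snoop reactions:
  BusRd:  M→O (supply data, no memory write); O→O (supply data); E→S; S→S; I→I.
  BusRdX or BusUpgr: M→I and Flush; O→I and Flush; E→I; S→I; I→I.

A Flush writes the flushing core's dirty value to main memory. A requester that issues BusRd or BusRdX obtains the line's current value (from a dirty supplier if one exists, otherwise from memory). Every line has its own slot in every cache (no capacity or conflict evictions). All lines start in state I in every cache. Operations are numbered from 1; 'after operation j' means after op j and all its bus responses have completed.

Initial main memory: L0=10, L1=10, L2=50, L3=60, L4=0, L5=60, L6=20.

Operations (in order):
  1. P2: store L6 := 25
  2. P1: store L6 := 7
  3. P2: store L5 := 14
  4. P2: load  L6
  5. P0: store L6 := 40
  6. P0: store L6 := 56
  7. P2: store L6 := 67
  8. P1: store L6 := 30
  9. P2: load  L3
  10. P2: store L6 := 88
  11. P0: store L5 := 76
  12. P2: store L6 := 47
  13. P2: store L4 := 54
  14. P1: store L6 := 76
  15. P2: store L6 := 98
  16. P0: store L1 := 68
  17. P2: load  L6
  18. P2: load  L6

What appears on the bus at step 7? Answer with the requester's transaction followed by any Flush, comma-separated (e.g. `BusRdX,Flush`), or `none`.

1. P2: store L6 := 25  bus=[BusRdX]  L6: P0=I P1=I P2=M  mem[L6]=20
2. P1: store L6 := 7  bus=[BusRdX,Flush]  L6: P0=I P1=M P2=I  mem[L6]=25
3. P2: store L5 := 14  bus=[BusRdX]  L5: P0=I P1=I P2=M  mem[L5]=60
4. P2: load  L6  bus=[BusRd]  L6: P0=I P1=O P2=S  mem[L6]=25
5. P0: store L6 := 40  bus=[BusRdX,Flush]  L6: P0=M P1=I P2=I  mem[L6]=7
6. P0: store L6 := 56  bus=[-]  L6: P0=M P1=I P2=I  mem[L6]=7
7. P2: store L6 := 67  bus=[BusRdX,Flush]  L6: P0=I P1=I P2=M  mem[L6]=56
8. P1: store L6 := 30  bus=[BusRdX,Flush]  L6: P0=I P1=M P2=I  mem[L6]=67
9. P2: load  L3  bus=[BusRd]  L3: P0=I P1=I P2=E  mem[L3]=60
10. P2: store L6 := 88  bus=[BusRdX,Flush]  L6: P0=I P1=I P2=M  mem[L6]=30
11. P0: store L5 := 76  bus=[BusRdX,Flush]  L5: P0=M P1=I P2=I  mem[L5]=14
12. P2: store L6 := 47  bus=[-]  L6: P0=I P1=I P2=M  mem[L6]=30
13. P2: store L4 := 54  bus=[BusRdX]  L4: P0=I P1=I P2=M  mem[L4]=0
14. P1: store L6 := 76  bus=[BusRdX,Flush]  L6: P0=I P1=M P2=I  mem[L6]=47
15. P2: store L6 := 98  bus=[BusRdX,Flush]  L6: P0=I P1=I P2=M  mem[L6]=76
16. P0: store L1 := 68  bus=[BusRdX]  L1: P0=M P1=I P2=I  mem[L1]=10
17. P2: load  L6  bus=[-]  L6: P0=I P1=I P2=M  mem[L6]=76
18. P2: load  L6  bus=[-]  L6: P0=I P1=I P2=M  mem[L6]=76

bus = BusRdX,Flush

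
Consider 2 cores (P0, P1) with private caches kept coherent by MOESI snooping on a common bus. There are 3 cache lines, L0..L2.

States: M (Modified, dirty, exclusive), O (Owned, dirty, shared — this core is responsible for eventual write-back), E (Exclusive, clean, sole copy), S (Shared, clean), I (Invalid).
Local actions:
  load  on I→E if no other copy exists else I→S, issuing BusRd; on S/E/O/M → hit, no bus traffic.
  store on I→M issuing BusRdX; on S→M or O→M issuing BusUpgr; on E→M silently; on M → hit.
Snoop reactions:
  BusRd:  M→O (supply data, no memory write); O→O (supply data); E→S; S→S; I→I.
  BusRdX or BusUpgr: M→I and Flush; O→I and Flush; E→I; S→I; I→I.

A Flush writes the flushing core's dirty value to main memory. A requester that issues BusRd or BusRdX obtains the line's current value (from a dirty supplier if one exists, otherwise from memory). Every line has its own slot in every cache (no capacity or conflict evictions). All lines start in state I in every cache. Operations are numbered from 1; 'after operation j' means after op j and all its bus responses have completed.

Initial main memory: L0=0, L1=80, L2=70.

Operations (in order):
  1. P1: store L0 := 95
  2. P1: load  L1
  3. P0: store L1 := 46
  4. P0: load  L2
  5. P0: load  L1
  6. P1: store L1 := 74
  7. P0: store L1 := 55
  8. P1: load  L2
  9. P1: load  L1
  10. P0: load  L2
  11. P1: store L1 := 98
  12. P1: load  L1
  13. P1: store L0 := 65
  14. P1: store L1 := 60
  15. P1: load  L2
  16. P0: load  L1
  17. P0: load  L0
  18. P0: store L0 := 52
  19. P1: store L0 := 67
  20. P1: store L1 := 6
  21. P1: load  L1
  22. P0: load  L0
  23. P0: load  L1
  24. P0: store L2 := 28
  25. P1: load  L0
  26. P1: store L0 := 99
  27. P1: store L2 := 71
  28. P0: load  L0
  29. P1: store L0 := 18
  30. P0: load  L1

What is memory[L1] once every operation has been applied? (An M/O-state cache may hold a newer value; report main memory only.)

[1] P1: store L0 := 95 | P0:I, P1:M(95) | bus: BusRdX
[2] P1: load  L1 | P0:I, P1:E(80) | bus: BusRd
[3] P0: store L1 := 46 | P0:M(46), P1:I | bus: BusRdX
[4] P0: load  L2 | P0:E(70), P1:I | bus: BusRd
[5] P0: load  L1 | P0:M(46), P1:I | bus: none
[6] P1: store L1 := 74 | P0:I, P1:M(74) | bus: BusRdX,Flush
[7] P0: store L1 := 55 | P0:M(55), P1:I | bus: BusRdX,Flush
[8] P1: load  L2 | P0:S(70), P1:S(70) | bus: BusRd
[9] P1: load  L1 | P0:O(55), P1:S(55) | bus: BusRd
[10] P0: load  L2 | P0:S(70), P1:S(70) | bus: none
[11] P1: store L1 := 98 | P0:I, P1:M(98) | bus: BusUpgr,Flush
[12] P1: load  L1 | P0:I, P1:M(98) | bus: none
[13] P1: store L0 := 65 | P0:I, P1:M(65) | bus: none
[14] P1: store L1 := 60 | P0:I, P1:M(60) | bus: none
[15] P1: load  L2 | P0:S(70), P1:S(70) | bus: none
[16] P0: load  L1 | P0:S(60), P1:O(60) | bus: BusRd
[17] P0: load  L0 | P0:S(65), P1:O(65) | bus: BusRd
[18] P0: store L0 := 52 | P0:M(52), P1:I | bus: BusUpgr,Flush
[19] P1: store L0 := 67 | P0:I, P1:M(67) | bus: BusRdX,Flush
[20] P1: store L1 := 6 | P0:I, P1:M(6) | bus: BusUpgr
[21] P1: load  L1 | P0:I, P1:M(6) | bus: none
[22] P0: load  L0 | P0:S(67), P1:O(67) | bus: BusRd
[23] P0: load  L1 | P0:S(6), P1:O(6) | bus: BusRd
[24] P0: store L2 := 28 | P0:M(28), P1:I | bus: BusUpgr
[25] P1: load  L0 | P0:S(67), P1:O(67) | bus: none
[26] P1: store L0 := 99 | P0:I, P1:M(99) | bus: BusUpgr
[27] P1: store L2 := 71 | P0:I, P1:M(71) | bus: BusRdX,Flush
[28] P0: load  L0 | P0:S(99), P1:O(99) | bus: BusRd
[29] P1: store L0 := 18 | P0:I, P1:M(18) | bus: BusUpgr
[30] P0: load  L1 | P0:S(6), P1:O(6) | bus: none

memory[L1] = 55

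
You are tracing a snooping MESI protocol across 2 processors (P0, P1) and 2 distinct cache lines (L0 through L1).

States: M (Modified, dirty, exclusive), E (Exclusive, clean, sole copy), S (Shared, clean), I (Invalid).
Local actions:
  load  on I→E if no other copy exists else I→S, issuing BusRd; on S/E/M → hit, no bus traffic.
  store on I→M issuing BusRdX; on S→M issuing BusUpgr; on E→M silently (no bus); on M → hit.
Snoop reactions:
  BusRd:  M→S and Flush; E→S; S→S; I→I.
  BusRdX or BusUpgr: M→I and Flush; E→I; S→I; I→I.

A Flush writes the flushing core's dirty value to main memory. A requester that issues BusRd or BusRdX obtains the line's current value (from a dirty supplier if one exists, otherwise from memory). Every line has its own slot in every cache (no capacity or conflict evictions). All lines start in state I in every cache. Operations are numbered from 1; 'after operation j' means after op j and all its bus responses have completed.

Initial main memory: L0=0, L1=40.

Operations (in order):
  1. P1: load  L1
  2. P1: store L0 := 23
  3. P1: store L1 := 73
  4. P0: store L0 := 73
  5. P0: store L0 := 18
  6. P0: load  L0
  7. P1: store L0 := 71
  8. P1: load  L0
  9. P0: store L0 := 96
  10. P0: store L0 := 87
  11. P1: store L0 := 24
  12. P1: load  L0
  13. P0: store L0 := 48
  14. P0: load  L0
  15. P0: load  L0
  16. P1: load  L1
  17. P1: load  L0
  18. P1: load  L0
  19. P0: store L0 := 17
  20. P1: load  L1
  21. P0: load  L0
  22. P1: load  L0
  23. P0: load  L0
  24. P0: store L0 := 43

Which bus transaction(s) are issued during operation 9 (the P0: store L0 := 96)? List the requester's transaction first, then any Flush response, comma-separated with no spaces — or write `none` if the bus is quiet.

  op1 P1: load  L1 → I/E on L1; bus BusRd; mem=40
  op2 P1: store L0 := 23 → I/M on L0; bus BusRdX; mem=0
  op3 P1: store L1 := 73 → I/M on L1; bus (none); mem=40
  op4 P0: store L0 := 73 → M/I on L0; bus BusRdX Flush; mem=23
  op5 P0: store L0 := 18 → M/I on L0; bus (none); mem=23
  op6 P0: load  L0 → M/I on L0; bus (none); mem=23
  op7 P1: store L0 := 71 → I/M on L0; bus BusRdX Flush; mem=18
  op8 P1: load  L0 → I/M on L0; bus (none); mem=18
  op9 P0: store L0 := 96 → M/I on L0; bus BusRdX Flush; mem=71
  op10 P0: store L0 := 87 → M/I on L0; bus (none); mem=71
  op11 P1: store L0 := 24 → I/M on L0; bus BusRdX Flush; mem=87
  op12 P1: load  L0 → I/M on L0; bus (none); mem=87
  op13 P0: store L0 := 48 → M/I on L0; bus BusRdX Flush; mem=24
  op14 P0: load  L0 → M/I on L0; bus (none); mem=24
  op15 P0: load  L0 → M/I on L0; bus (none); mem=24
  op16 P1: load  L1 → I/M on L1; bus (none); mem=40
  op17 P1: load  L0 → S/S on L0; bus BusRd Flush; mem=48
  op18 P1: load  L0 → S/S on L0; bus (none); mem=48
  op19 P0: store L0 := 17 → M/I on L0; bus BusUpgr; mem=48
  op20 P1: load  L1 → I/M on L1; bus (none); mem=40
  op21 P0: load  L0 → M/I on L0; bus (none); mem=48
  op22 P1: load  L0 → S/S on L0; bus BusRd Flush; mem=17
  op23 P0: load  L0 → S/S on L0; bus (none); mem=17
  op24 P0: store L0 := 43 → M/I on L0; bus BusUpgr; mem=17

bus = BusRdX,Flush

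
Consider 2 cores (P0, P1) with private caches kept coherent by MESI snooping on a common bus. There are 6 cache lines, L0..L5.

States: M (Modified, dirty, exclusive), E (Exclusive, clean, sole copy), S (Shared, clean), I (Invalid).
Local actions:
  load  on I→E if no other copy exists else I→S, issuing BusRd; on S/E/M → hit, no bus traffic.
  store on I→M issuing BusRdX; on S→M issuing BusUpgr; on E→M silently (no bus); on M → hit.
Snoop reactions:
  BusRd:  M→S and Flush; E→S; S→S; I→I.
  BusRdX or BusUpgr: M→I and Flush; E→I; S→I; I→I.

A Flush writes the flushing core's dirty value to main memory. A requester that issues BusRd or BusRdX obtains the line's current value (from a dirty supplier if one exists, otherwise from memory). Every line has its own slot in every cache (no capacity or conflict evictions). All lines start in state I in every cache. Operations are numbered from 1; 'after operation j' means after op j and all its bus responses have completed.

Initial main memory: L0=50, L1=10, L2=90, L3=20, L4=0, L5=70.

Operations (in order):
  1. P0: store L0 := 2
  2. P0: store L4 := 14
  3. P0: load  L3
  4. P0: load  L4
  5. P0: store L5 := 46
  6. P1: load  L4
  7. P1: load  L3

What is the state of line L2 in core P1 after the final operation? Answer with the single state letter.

[1] P0: store L0 := 2 | P0:M(2), P1:I | bus: BusRdX
[2] P0: store L4 := 14 | P0:M(14), P1:I | bus: BusRdX
[3] P0: load  L3 | P0:E(20), P1:I | bus: BusRd
[4] P0: load  L4 | P0:M(14), P1:I | bus: none
[5] P0: store L5 := 46 | P0:M(46), P1:I | bus: BusRdX
[6] P1: load  L4 | P0:S(14), P1:S(14) | bus: BusRd,Flush
[7] P1: load  L3 | P0:S(20), P1:S(20) | bus: BusRd

state = I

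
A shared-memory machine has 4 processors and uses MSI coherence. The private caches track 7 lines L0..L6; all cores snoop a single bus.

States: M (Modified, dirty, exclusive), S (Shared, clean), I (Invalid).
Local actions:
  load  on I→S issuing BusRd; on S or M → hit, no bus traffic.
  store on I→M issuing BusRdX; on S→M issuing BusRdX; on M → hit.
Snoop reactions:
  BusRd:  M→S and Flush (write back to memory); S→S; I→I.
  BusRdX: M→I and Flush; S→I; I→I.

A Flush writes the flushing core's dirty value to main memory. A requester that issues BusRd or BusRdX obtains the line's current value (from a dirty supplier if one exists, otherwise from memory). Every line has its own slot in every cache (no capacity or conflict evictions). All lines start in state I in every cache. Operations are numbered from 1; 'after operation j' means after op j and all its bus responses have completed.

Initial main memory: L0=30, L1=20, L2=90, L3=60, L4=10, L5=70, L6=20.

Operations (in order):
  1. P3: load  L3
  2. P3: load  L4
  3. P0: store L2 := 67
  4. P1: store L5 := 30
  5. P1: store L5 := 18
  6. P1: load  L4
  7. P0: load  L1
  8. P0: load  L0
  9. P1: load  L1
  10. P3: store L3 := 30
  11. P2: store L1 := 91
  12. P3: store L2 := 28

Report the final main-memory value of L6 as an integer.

1. P3: load  L3  bus=[BusRd]  L3: P0=I P1=I P2=I P3=S  mem[L3]=60
2. P3: load  L4  bus=[BusRd]  L4: P0=I P1=I P2=I P3=S  mem[L4]=10
3. P0: store L2 := 67  bus=[BusRdX]  L2: P0=M P1=I P2=I P3=I  mem[L2]=90
4. P1: store L5 := 30  bus=[BusRdX]  L5: P0=I P1=M P2=I P3=I  mem[L5]=70
5. P1: store L5 := 18  bus=[-]  L5: P0=I P1=M P2=I P3=I  mem[L5]=70
6. P1: load  L4  bus=[BusRd]  L4: P0=I P1=S P2=I P3=S  mem[L4]=10
7. P0: load  L1  bus=[BusRd]  L1: P0=S P1=I P2=I P3=I  mem[L1]=20
8. P0: load  L0  bus=[BusRd]  L0: P0=S P1=I P2=I P3=I  mem[L0]=30
9. P1: load  L1  bus=[BusRd]  L1: P0=S P1=S P2=I P3=I  mem[L1]=20
10. P3: store L3 := 30  bus=[BusRdX]  L3: P0=I P1=I P2=I P3=M  mem[L3]=60
11. P2: store L1 := 91  bus=[BusRdX]  L1: P0=I P1=I P2=M P3=I  mem[L1]=20
12. P3: store L2 := 28  bus=[BusRdX,Flush]  L2: P0=I P1=I P2=I P3=M  mem[L2]=67

memory[L6] = 20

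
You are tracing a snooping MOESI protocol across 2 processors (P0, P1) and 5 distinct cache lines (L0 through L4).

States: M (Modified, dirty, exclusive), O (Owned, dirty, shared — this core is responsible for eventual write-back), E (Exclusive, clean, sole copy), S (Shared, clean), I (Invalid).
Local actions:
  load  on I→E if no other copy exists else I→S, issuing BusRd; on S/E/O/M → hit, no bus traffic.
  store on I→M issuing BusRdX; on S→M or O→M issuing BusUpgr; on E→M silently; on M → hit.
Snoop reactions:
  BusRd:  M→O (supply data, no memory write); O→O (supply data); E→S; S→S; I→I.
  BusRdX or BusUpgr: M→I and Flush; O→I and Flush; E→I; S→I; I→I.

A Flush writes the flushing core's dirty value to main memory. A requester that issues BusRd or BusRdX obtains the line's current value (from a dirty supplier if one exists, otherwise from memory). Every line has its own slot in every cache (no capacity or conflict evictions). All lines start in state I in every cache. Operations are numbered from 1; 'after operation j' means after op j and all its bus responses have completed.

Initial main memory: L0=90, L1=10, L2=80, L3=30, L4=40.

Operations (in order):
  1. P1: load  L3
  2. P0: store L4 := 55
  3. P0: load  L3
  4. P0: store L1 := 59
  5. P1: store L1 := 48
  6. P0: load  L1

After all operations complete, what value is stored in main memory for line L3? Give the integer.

memory[L3] = 30

[1] P1: load  L3 | P0:I, P1:E(30) | bus: BusRd
[2] P0: store L4 := 55 | P0:M(55), P1:I | bus: BusRdX
[3] P0: load  L3 | P0:S(30), P1:S(30) | bus: BusRd
[4] P0: store L1 := 59 | P0:M(59), P1:I | bus: BusRdX
[5] P1: store L1 := 48 | P0:I, P1:M(48) | bus: BusRdX,Flush
[6] P0: load  L1 | P0:S(48), P1:O(48) | bus: BusRd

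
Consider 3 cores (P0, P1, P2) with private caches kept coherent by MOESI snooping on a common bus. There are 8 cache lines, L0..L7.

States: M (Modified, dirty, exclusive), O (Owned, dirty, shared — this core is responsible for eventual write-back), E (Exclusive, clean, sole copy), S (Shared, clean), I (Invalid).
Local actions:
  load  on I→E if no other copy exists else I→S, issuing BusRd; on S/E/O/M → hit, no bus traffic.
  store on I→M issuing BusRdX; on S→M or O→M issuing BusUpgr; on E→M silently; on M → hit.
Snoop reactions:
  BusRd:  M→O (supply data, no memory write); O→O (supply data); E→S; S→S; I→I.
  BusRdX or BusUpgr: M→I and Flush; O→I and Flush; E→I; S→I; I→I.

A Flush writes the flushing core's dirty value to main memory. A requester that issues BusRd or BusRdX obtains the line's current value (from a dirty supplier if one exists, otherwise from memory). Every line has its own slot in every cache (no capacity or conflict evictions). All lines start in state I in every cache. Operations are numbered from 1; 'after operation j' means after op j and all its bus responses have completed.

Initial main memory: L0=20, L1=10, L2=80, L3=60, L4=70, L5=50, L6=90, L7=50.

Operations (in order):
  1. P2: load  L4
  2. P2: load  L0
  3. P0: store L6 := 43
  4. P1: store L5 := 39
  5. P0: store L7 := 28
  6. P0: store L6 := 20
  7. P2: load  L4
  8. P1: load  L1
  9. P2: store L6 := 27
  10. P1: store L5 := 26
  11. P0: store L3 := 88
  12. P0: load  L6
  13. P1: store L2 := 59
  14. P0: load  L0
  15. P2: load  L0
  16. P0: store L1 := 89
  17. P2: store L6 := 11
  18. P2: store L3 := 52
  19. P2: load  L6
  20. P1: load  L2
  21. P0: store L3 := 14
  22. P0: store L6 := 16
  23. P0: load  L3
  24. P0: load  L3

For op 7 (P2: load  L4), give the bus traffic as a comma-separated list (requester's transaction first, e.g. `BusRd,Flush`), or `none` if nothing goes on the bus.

bus = none

  op1 P2: load  L4 → I/I/E on L4; bus BusRd; mem=70
  op2 P2: load  L0 → I/I/E on L0; bus BusRd; mem=20
  op3 P0: store L6 := 43 → M/I/I on L6; bus BusRdX; mem=90
  op4 P1: store L5 := 39 → I/M/I on L5; bus BusRdX; mem=50
  op5 P0: store L7 := 28 → M/I/I on L7; bus BusRdX; mem=50
  op6 P0: store L6 := 20 → M/I/I on L6; bus (none); mem=90
  op7 P2: load  L4 → I/I/E on L4; bus (none); mem=70
  op8 P1: load  L1 → I/E/I on L1; bus BusRd; mem=10
  op9 P2: store L6 := 27 → I/I/M on L6; bus BusRdX Flush; mem=20
  op10 P1: store L5 := 26 → I/M/I on L5; bus (none); mem=50
  op11 P0: store L3 := 88 → M/I/I on L3; bus BusRdX; mem=60
  op12 P0: load  L6 → S/I/O on L6; bus BusRd; mem=20
  op13 P1: store L2 := 59 → I/M/I on L2; bus BusRdX; mem=80
  op14 P0: load  L0 → S/I/S on L0; bus BusRd; mem=20
  op15 P2: load  L0 → S/I/S on L0; bus (none); mem=20
  op16 P0: store L1 := 89 → M/I/I on L1; bus BusRdX; mem=10
  op17 P2: store L6 := 11 → I/I/M on L6; bus BusUpgr; mem=20
  op18 P2: store L3 := 52 → I/I/M on L3; bus BusRdX Flush; mem=88
  op19 P2: load  L6 → I/I/M on L6; bus (none); mem=20
  op20 P1: load  L2 → I/M/I on L2; bus (none); mem=80
  op21 P0: store L3 := 14 → M/I/I on L3; bus BusRdX Flush; mem=52
  op22 P0: store L6 := 16 → M/I/I on L6; bus BusRdX Flush; mem=11
  op23 P0: load  L3 → M/I/I on L3; bus (none); mem=52
  op24 P0: load  L3 → M/I/I on L3; bus (none); mem=52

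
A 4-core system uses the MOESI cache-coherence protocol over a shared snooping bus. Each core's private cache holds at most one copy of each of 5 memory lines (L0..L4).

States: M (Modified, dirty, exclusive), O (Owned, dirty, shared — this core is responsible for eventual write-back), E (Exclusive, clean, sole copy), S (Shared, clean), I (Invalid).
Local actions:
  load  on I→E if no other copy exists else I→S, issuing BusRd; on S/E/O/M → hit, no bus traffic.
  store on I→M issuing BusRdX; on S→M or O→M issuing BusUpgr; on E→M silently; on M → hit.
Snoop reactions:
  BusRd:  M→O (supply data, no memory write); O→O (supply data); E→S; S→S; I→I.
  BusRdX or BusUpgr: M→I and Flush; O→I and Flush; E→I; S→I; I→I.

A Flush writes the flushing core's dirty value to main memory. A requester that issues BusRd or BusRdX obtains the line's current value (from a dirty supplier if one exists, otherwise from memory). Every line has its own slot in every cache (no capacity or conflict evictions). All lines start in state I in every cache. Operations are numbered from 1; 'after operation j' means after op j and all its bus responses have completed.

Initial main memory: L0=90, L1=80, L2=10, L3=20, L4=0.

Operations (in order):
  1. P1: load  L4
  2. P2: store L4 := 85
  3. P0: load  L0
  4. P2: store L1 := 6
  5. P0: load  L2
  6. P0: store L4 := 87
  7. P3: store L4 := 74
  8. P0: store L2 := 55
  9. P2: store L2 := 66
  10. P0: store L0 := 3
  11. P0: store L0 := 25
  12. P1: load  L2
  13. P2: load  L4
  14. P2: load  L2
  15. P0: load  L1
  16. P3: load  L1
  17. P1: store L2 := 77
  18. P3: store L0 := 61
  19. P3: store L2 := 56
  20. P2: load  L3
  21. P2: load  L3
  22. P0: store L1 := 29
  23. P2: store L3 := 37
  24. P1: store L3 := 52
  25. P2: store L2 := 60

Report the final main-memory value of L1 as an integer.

  op1 P1: load  L4 → I/E/I/I on L4; bus BusRd; mem=0
  op2 P2: store L4 := 85 → I/I/M/I on L4; bus BusRdX; mem=0
  op3 P0: load  L0 → E/I/I/I on L0; bus BusRd; mem=90
  op4 P2: store L1 := 6 → I/I/M/I on L1; bus BusRdX; mem=80
  op5 P0: load  L2 → E/I/I/I on L2; bus BusRd; mem=10
  op6 P0: store L4 := 87 → M/I/I/I on L4; bus BusRdX Flush; mem=85
  op7 P3: store L4 := 74 → I/I/I/M on L4; bus BusRdX Flush; mem=87
  op8 P0: store L2 := 55 → M/I/I/I on L2; bus (none); mem=10
  op9 P2: store L2 := 66 → I/I/M/I on L2; bus BusRdX Flush; mem=55
  op10 P0: store L0 := 3 → M/I/I/I on L0; bus (none); mem=90
  op11 P0: store L0 := 25 → M/I/I/I on L0; bus (none); mem=90
  op12 P1: load  L2 → I/S/O/I on L2; bus BusRd; mem=55
  op13 P2: load  L4 → I/I/S/O on L4; bus BusRd; mem=87
  op14 P2: load  L2 → I/S/O/I on L2; bus (none); mem=55
  op15 P0: load  L1 → S/I/O/I on L1; bus BusRd; mem=80
  op16 P3: load  L1 → S/I/O/S on L1; bus BusRd; mem=80
  op17 P1: store L2 := 77 → I/M/I/I on L2; bus BusUpgr Flush; mem=66
  op18 P3: store L0 := 61 → I/I/I/M on L0; bus BusRdX Flush; mem=25
  op19 P3: store L2 := 56 → I/I/I/M on L2; bus BusRdX Flush; mem=77
  op20 P2: load  L3 → I/I/E/I on L3; bus BusRd; mem=20
  op21 P2: load  L3 → I/I/E/I on L3; bus (none); mem=20
  op22 P0: store L1 := 29 → M/I/I/I on L1; bus BusUpgr Flush; mem=6
  op23 P2: store L3 := 37 → I/I/M/I on L3; bus (none); mem=20
  op24 P1: store L3 := 52 → I/M/I/I on L3; bus BusRdX Flush; mem=37
  op25 P2: store L2 := 60 → I/I/M/I on L2; bus BusRdX Flush; mem=56

memory[L1] = 6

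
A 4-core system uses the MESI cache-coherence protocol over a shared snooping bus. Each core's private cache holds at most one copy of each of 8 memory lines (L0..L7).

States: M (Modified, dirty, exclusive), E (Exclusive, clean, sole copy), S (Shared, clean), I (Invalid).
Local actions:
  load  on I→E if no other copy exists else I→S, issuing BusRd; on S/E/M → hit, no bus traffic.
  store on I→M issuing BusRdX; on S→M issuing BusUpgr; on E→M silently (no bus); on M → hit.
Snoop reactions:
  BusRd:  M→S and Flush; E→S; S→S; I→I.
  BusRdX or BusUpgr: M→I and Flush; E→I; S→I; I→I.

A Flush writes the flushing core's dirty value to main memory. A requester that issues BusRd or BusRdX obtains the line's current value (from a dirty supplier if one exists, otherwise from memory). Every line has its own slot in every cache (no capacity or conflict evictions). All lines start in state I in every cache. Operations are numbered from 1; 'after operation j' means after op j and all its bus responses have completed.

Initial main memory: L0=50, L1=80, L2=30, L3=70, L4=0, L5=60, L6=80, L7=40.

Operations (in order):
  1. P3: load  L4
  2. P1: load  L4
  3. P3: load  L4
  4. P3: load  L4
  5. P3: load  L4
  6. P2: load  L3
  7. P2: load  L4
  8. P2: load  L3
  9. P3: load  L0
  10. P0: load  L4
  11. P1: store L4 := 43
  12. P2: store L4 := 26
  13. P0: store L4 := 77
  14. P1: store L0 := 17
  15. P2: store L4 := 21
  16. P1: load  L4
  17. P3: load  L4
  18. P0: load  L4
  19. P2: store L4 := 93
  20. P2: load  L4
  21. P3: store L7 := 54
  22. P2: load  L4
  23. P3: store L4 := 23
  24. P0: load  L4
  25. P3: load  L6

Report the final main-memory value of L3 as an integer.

memory[L3] = 70

1. P3: load  L4  bus=[BusRd]  L4: P0=I P1=I P2=I P3=E  mem[L4]=0
2. P1: load  L4  bus=[BusRd]  L4: P0=I P1=S P2=I P3=S  mem[L4]=0
3. P3: load  L4  bus=[-]  L4: P0=I P1=S P2=I P3=S  mem[L4]=0
4. P3: load  L4  bus=[-]  L4: P0=I P1=S P2=I P3=S  mem[L4]=0
5. P3: load  L4  bus=[-]  L4: P0=I P1=S P2=I P3=S  mem[L4]=0
6. P2: load  L3  bus=[BusRd]  L3: P0=I P1=I P2=E P3=I  mem[L3]=70
7. P2: load  L4  bus=[BusRd]  L4: P0=I P1=S P2=S P3=S  mem[L4]=0
8. P2: load  L3  bus=[-]  L3: P0=I P1=I P2=E P3=I  mem[L3]=70
9. P3: load  L0  bus=[BusRd]  L0: P0=I P1=I P2=I P3=E  mem[L0]=50
10. P0: load  L4  bus=[BusRd]  L4: P0=S P1=S P2=S P3=S  mem[L4]=0
11. P1: store L4 := 43  bus=[BusUpgr]  L4: P0=I P1=M P2=I P3=I  mem[L4]=0
12. P2: store L4 := 26  bus=[BusRdX,Flush]  L4: P0=I P1=I P2=M P3=I  mem[L4]=43
13. P0: store L4 := 77  bus=[BusRdX,Flush]  L4: P0=M P1=I P2=I P3=I  mem[L4]=26
14. P1: store L0 := 17  bus=[BusRdX]  L0: P0=I P1=M P2=I P3=I  mem[L0]=50
15. P2: store L4 := 21  bus=[BusRdX,Flush]  L4: P0=I P1=I P2=M P3=I  mem[L4]=77
16. P1: load  L4  bus=[BusRd,Flush]  L4: P0=I P1=S P2=S P3=I  mem[L4]=21
17. P3: load  L4  bus=[BusRd]  L4: P0=I P1=S P2=S P3=S  mem[L4]=21
18. P0: load  L4  bus=[BusRd]  L4: P0=S P1=S P2=S P3=S  mem[L4]=21
19. P2: store L4 := 93  bus=[BusUpgr]  L4: P0=I P1=I P2=M P3=I  mem[L4]=21
20. P2: load  L4  bus=[-]  L4: P0=I P1=I P2=M P3=I  mem[L4]=21
21. P3: store L7 := 54  bus=[BusRdX]  L7: P0=I P1=I P2=I P3=M  mem[L7]=40
22. P2: load  L4  bus=[-]  L4: P0=I P1=I P2=M P3=I  mem[L4]=21
23. P3: store L4 := 23  bus=[BusRdX,Flush]  L4: P0=I P1=I P2=I P3=M  mem[L4]=93
24. P0: load  L4  bus=[BusRd,Flush]  L4: P0=S P1=I P2=I P3=S  mem[L4]=23
25. P3: load  L6  bus=[BusRd]  L6: P0=I P1=I P2=I P3=E  mem[L6]=80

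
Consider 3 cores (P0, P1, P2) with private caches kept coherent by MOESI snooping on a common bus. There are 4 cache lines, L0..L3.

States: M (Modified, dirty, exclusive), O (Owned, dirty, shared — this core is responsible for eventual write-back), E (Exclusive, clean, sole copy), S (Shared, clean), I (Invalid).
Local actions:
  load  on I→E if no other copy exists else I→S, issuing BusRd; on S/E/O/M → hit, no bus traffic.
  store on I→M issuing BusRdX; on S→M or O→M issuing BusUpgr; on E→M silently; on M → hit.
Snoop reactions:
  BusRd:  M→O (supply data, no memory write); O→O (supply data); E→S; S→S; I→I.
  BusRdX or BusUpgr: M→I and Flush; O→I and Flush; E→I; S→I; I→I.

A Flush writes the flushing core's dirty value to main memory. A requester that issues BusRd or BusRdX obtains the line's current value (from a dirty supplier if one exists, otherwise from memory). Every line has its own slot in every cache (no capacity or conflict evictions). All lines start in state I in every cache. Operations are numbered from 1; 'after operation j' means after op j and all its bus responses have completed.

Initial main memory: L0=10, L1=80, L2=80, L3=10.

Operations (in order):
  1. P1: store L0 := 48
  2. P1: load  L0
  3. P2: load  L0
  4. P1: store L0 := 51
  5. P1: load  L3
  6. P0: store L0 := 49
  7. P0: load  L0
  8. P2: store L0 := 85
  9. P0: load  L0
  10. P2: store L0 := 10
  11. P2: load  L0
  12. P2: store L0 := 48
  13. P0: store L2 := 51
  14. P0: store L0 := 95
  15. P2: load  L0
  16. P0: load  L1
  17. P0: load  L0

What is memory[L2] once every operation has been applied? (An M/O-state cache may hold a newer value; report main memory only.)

step 1: P1: store L0 := 48  ⟶  IMI  (L0)  txn=BusRdX  M[L0]=10
step 2: P1: load  L0  ⟶  IMI  (L0)  txn=∅  M[L0]=10
step 3: P2: load  L0  ⟶  IOS  (L0)  txn=BusRd  M[L0]=10
step 4: P1: store L0 := 51  ⟶  IMI  (L0)  txn=BusUpgr  M[L0]=10
step 5: P1: load  L3  ⟶  IEI  (L3)  txn=BusRd  M[L3]=10
step 6: P0: store L0 := 49  ⟶  MII  (L0)  txn=BusRdX+Flush  M[L0]=51
step 7: P0: load  L0  ⟶  MII  (L0)  txn=∅  M[L0]=51
step 8: P2: store L0 := 85  ⟶  IIM  (L0)  txn=BusRdX+Flush  M[L0]=49
step 9: P0: load  L0  ⟶  SIO  (L0)  txn=BusRd  M[L0]=49
step 10: P2: store L0 := 10  ⟶  IIM  (L0)  txn=BusUpgr  M[L0]=49
step 11: P2: load  L0  ⟶  IIM  (L0)  txn=∅  M[L0]=49
step 12: P2: store L0 := 48  ⟶  IIM  (L0)  txn=∅  M[L0]=49
step 13: P0: store L2 := 51  ⟶  MII  (L2)  txn=BusRdX  M[L2]=80
step 14: P0: store L0 := 95  ⟶  MII  (L0)  txn=BusRdX+Flush  M[L0]=48
step 15: P2: load  L0  ⟶  OIS  (L0)  txn=BusRd  M[L0]=48
step 16: P0: load  L1  ⟶  EII  (L1)  txn=BusRd  M[L1]=80
step 17: P0: load  L0  ⟶  OIS  (L0)  txn=∅  M[L0]=48

memory[L2] = 80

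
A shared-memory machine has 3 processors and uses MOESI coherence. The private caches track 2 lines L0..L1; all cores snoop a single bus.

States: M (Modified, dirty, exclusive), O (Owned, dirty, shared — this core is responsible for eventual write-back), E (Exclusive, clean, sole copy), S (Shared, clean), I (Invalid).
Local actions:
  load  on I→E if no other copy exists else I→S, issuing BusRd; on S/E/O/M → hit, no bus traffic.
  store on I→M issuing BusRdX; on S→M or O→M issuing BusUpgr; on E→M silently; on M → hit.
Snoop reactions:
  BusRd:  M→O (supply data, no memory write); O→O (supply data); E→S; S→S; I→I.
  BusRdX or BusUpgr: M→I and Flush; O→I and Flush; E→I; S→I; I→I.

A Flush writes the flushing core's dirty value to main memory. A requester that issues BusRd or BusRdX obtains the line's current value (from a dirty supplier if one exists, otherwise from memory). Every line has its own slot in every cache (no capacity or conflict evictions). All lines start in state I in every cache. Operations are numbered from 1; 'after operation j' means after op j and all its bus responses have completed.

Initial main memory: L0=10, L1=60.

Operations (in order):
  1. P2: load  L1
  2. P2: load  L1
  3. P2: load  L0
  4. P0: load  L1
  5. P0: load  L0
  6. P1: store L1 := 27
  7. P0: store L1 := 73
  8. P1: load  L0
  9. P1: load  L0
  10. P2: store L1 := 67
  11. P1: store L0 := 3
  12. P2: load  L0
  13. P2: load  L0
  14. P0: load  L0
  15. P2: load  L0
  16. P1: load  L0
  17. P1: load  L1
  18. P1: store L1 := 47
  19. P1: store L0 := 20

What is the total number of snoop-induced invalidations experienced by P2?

[1] P2: load  L1 | P0:I, P1:I, P2:E(60) | bus: BusRd
[2] P2: load  L1 | P0:I, P1:I, P2:E(60) | bus: none
[3] P2: load  L0 | P0:I, P1:I, P2:E(10) | bus: BusRd
[4] P0: load  L1 | P0:S(60), P1:I, P2:S(60) | bus: BusRd
[5] P0: load  L0 | P0:S(10), P1:I, P2:S(10) | bus: BusRd
[6] P1: store L1 := 27 | P0:I, P1:M(27), P2:I | bus: BusRdX
[7] P0: store L1 := 73 | P0:M(73), P1:I, P2:I | bus: BusRdX,Flush
[8] P1: load  L0 | P0:S(10), P1:S(10), P2:S(10) | bus: BusRd
[9] P1: load  L0 | P0:S(10), P1:S(10), P2:S(10) | bus: none
[10] P2: store L1 := 67 | P0:I, P1:I, P2:M(67) | bus: BusRdX,Flush
[11] P1: store L0 := 3 | P0:I, P1:M(3), P2:I | bus: BusUpgr
[12] P2: load  L0 | P0:I, P1:O(3), P2:S(3) | bus: BusRd
[13] P2: load  L0 | P0:I, P1:O(3), P2:S(3) | bus: none
[14] P0: load  L0 | P0:S(3), P1:O(3), P2:S(3) | bus: BusRd
[15] P2: load  L0 | P0:S(3), P1:O(3), P2:S(3) | bus: none
[16] P1: load  L0 | P0:S(3), P1:O(3), P2:S(3) | bus: none
[17] P1: load  L1 | P0:I, P1:S(67), P2:O(67) | bus: BusRd
[18] P1: store L1 := 47 | P0:I, P1:M(47), P2:I | bus: BusUpgr,Flush
[19] P1: store L0 := 20 | P0:I, P1:M(20), P2:I | bus: BusUpgr

invalidations = 4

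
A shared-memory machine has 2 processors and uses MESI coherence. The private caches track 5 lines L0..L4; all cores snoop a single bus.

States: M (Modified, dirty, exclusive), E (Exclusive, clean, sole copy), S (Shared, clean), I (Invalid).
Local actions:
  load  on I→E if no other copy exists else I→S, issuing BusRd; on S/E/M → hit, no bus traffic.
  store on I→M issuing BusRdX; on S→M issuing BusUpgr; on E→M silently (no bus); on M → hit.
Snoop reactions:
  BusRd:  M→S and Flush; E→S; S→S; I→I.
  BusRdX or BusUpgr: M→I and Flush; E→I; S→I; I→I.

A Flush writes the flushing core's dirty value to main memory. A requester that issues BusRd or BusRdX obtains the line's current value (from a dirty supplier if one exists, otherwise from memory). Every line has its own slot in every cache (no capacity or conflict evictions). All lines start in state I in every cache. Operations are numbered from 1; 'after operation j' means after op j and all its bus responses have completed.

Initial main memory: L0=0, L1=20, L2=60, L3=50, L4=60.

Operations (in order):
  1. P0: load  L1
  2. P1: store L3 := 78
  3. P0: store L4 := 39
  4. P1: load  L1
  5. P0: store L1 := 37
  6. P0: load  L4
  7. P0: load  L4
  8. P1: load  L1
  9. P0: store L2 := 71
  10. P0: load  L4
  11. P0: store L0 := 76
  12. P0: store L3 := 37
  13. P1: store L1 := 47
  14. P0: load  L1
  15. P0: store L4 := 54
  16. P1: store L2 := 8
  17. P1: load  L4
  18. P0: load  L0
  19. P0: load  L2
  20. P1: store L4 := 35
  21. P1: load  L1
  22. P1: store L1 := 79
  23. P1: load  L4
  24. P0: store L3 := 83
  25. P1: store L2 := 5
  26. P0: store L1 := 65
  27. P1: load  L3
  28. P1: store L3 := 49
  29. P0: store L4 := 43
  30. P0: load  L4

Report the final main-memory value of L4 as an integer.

memory[L4] = 35

  op1 P0: load  L1 → E/I on L1; bus BusRd; mem=20
  op2 P1: store L3 := 78 → I/M on L3; bus BusRdX; mem=50
  op3 P0: store L4 := 39 → M/I on L4; bus BusRdX; mem=60
  op4 P1: load  L1 → S/S on L1; bus BusRd; mem=20
  op5 P0: store L1 := 37 → M/I on L1; bus BusUpgr; mem=20
  op6 P0: load  L4 → M/I on L4; bus (none); mem=60
  op7 P0: load  L4 → M/I on L4; bus (none); mem=60
  op8 P1: load  L1 → S/S on L1; bus BusRd Flush; mem=37
  op9 P0: store L2 := 71 → M/I on L2; bus BusRdX; mem=60
  op10 P0: load  L4 → M/I on L4; bus (none); mem=60
  op11 P0: store L0 := 76 → M/I on L0; bus BusRdX; mem=0
  op12 P0: store L3 := 37 → M/I on L3; bus BusRdX Flush; mem=78
  op13 P1: store L1 := 47 → I/M on L1; bus BusUpgr; mem=37
  op14 P0: load  L1 → S/S on L1; bus BusRd Flush; mem=47
  op15 P0: store L4 := 54 → M/I on L4; bus (none); mem=60
  op16 P1: store L2 := 8 → I/M on L2; bus BusRdX Flush; mem=71
  op17 P1: load  L4 → S/S on L4; bus BusRd Flush; mem=54
  op18 P0: load  L0 → M/I on L0; bus (none); mem=0
  op19 P0: load  L2 → S/S on L2; bus BusRd Flush; mem=8
  op20 P1: store L4 := 35 → I/M on L4; bus BusUpgr; mem=54
  op21 P1: load  L1 → S/S on L1; bus (none); mem=47
  op22 P1: store L1 := 79 → I/M on L1; bus BusUpgr; mem=47
  op23 P1: load  L4 → I/M on L4; bus (none); mem=54
  op24 P0: store L3 := 83 → M/I on L3; bus (none); mem=78
  op25 P1: store L2 := 5 → I/M on L2; bus BusUpgr; mem=8
  op26 P0: store L1 := 65 → M/I on L1; bus BusRdX Flush; mem=79
  op27 P1: load  L3 → S/S on L3; bus BusRd Flush; mem=83
  op28 P1: store L3 := 49 → I/M on L3; bus BusUpgr; mem=83
  op29 P0: store L4 := 43 → M/I on L4; bus BusRdX Flush; mem=35
  op30 P0: load  L4 → M/I on L4; bus (none); mem=35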